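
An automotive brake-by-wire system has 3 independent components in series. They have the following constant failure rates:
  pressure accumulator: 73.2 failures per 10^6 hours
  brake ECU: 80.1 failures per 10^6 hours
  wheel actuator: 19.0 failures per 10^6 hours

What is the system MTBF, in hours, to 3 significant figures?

5800

Series of exponential components: λ_sys = Σ λ_i
λ_sys = 0.0000732 + 0.0000801 + 0.0000190 = 1.7230e-04 /h
MTBF = 1 / λ_sys = 5800 h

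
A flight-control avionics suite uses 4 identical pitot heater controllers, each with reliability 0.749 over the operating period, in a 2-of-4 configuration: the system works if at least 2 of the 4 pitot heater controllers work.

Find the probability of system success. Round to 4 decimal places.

R = Σ_{i=2}^{4} C(4,i) p^i (1−p)^{4−i} with p = 0.749
C(4,2)·0.749^2·0.251^2 = 0.212062
C(4,3)·0.749^3·0.251^1 = 0.421871
C(4,4)·0.749^4·0.251^0 = 0.314722
Sum = 0.9487

0.9487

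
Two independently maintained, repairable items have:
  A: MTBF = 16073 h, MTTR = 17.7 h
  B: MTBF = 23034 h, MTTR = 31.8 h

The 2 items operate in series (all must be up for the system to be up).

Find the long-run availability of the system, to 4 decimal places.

A(A) = MTBF/(MTBF+MTTR) = 16073/(16073+17.7) = 0.998900
A(B) = MTBF/(MTBF+MTTR) = 23034/(23034+31.8) = 0.998621
Series availability: 0.998900 × 0.998621 = 0.9975

0.9975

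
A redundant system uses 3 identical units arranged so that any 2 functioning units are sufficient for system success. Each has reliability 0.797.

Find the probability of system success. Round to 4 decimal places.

0.8931

R = Σ_{i=2}^{3} C(3,i) p^i (1−p)^{3−i} with p = 0.797
C(3,2)·0.797^2·0.203^1 = 0.386842
C(3,3)·0.797^3·0.203^0 = 0.506262
Sum = 0.8931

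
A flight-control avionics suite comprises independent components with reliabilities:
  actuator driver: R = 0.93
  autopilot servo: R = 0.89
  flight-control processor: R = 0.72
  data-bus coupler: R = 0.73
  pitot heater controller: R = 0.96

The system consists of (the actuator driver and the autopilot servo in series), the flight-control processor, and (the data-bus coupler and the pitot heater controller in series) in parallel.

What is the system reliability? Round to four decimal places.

0.9856

Series (actuator driver and autopilot servo): 0.930000 × 0.890000 = 0.827700
Series (data-bus coupler and pitot heater controller): 0.730000 × 0.960000 = 0.700800
Parallel ([0.827700], flight-control processor, and [0.700800]): 1 − (1 − 0.827700)(1 − 0.720000)(1 − 0.700800) = 0.9856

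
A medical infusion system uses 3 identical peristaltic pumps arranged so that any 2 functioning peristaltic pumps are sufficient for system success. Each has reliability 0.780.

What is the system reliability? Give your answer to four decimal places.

0.8761

R = Σ_{i=2}^{3} C(3,i) p^i (1−p)^{3−i} with p = 0.780
C(3,2)·0.780^2·0.220^1 = 0.401544
C(3,3)·0.780^3·0.220^0 = 0.474552
Sum = 0.8761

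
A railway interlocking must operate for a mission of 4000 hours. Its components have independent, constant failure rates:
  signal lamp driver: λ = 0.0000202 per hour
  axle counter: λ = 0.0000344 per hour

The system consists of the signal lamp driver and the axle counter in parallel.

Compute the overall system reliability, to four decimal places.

R(signal lamp driver) = exp(−0.0000202 × 4000) = 0.922378
R(axle counter) = exp(−0.0000344 × 4000) = 0.871447
Parallel (signal lamp driver and axle counter): 1 − (1 − 0.922378)(1 − 0.871447) = 0.9900

0.9900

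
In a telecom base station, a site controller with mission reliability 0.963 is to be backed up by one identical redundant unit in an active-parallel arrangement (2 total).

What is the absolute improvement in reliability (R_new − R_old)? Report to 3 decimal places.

R_before = 0.963
R_after = 1 − (1 − 0.963)^2 = 0.999
ΔR = 0.999 − 0.963 = 0.036

0.036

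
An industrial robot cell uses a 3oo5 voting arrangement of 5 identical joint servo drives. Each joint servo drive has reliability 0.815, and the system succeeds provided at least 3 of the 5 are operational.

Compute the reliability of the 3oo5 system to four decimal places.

0.9530

R = Σ_{i=3}^{5} C(5,i) p^i (1−p)^{5−i} with p = 0.815
C(5,3)·0.815^3·0.185^2 = 0.185275
C(5,4)·0.815^4·0.185^1 = 0.408105
C(5,5)·0.815^5·0.185^0 = 0.359574
Sum = 0.9530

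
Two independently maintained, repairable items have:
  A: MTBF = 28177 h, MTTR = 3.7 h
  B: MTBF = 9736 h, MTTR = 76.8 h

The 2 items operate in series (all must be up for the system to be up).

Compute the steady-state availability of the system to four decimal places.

0.9920

A(A) = MTBF/(MTBF+MTTR) = 28177/(28177+3.7) = 0.999869
A(B) = MTBF/(MTBF+MTTR) = 9736/(9736+76.8) = 0.992173
Series availability: 0.999869 × 0.992173 = 0.9920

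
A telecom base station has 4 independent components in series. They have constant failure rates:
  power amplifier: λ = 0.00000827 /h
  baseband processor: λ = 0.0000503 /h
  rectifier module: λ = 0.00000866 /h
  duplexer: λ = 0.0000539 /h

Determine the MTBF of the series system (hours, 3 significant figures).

8260

Series of exponential components: λ_sys = Σ λ_i
λ_sys = 0.00000827 + 0.0000503 + 0.00000866 + 0.0000539 = 1.2113e-04 /h
MTBF = 1 / λ_sys = 8260 h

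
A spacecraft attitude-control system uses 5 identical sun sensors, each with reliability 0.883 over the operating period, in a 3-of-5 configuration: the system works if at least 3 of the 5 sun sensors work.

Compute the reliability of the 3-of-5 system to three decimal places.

0.987

R = Σ_{i=3}^{5} C(5,i) p^i (1−p)^{5−i} with p = 0.883
C(5,3)·0.883^3·0.117^2 = 0.09424
C(5,4)·0.883^4·0.117^1 = 0.35563
C(5,5)·0.883^5·0.117^0 = 0.53679
Sum = 0.987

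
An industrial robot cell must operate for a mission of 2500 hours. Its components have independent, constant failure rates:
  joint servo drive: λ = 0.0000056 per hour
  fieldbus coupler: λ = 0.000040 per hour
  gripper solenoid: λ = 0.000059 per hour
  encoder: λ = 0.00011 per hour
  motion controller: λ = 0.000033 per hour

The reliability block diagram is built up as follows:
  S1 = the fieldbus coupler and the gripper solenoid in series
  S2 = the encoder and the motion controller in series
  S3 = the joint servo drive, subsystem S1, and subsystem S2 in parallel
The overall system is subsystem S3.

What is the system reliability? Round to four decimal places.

R(joint servo drive) = exp(−0.0000056 × 2500) = 0.986098
R(fieldbus coupler) = exp(−0.000040 × 2500) = 0.904837
R(gripper solenoid) = exp(−0.000059 × 2500) = 0.862862
R(encoder) = exp(−0.00011 × 2500) = 0.759572
R(motion controller) = exp(−0.000033 × 2500) = 0.920811
Series (fieldbus coupler and gripper solenoid): 0.904837 × 0.862862 = 0.780749
Series (encoder and motion controller): 0.759572 × 0.920811 = 0.699422
Parallel (joint servo drive, [0.780749], and [0.699422]): 1 − (1 − 0.986098)(1 − 0.780749)(1 − 0.699422) = 0.9991

0.9991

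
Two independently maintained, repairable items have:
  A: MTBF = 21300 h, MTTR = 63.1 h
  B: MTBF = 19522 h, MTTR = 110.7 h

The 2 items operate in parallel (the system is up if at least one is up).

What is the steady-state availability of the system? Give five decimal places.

A(A) = MTBF/(MTBF+MTTR) = 21300/(21300+63.1) = 0.997046
A(B) = MTBF/(MTBF+MTTR) = 19522/(19522+110.7) = 0.994361
Parallel availability: 1 − (1 − 0.997046)(1 − 0.994361) = 0.99998

0.99998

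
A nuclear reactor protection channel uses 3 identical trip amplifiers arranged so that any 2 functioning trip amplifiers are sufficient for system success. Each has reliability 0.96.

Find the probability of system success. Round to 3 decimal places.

R = Σ_{i=2}^{3} C(3,i) p^i (1−p)^{3−i} with p = 0.96
C(3,2)·0.96^2·0.04^1 = 0.11059
C(3,3)·0.96^3·0.04^0 = 0.88474
Sum = 0.995

0.995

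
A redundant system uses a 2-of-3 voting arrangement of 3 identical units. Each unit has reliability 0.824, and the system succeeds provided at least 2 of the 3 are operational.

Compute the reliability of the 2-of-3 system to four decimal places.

R = Σ_{i=2}^{3} C(3,i) p^i (1−p)^{3−i} with p = 0.824
C(3,2)·0.824^2·0.176^1 = 0.358499
C(3,3)·0.824^3·0.176^0 = 0.559476
Sum = 0.9180

0.9180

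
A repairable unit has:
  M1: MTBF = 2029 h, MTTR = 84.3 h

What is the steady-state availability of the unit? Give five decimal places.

A(M1) = MTBF/(MTBF+MTTR) = 2029/(2029+84.3) = 0.96011

0.96011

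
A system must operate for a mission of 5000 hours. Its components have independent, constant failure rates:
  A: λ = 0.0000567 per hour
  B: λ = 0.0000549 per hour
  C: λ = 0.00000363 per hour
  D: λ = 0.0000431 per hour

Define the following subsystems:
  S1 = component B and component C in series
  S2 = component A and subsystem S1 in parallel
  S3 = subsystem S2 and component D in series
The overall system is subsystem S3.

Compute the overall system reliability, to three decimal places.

R(A) = exp(−0.0000567 × 5000) = 0.75314
R(B) = exp(−0.0000549 × 5000) = 0.75995
R(C) = exp(−0.00000363 × 5000) = 0.98201
R(D) = exp(−0.0000431 × 5000) = 0.80614
Series (B and C): 0.75995 × 0.98201 = 0.74628
Parallel (A and [0.74628]): 1 − (1 − 0.75314)(1 − 0.74628) = 0.93737
Series ([0.93737] and D): 0.93737 × 0.80614 = 0.756

0.756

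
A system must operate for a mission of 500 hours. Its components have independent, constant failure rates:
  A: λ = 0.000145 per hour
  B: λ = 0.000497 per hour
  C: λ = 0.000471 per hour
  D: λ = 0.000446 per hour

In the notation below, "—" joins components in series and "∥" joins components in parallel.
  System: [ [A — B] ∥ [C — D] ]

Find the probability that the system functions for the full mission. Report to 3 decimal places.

0.899

R(A) = exp(−0.000145 × 500) = 0.93007
R(B) = exp(−0.000497 × 500) = 0.77997
R(C) = exp(−0.000471 × 500) = 0.79018
R(D) = exp(−0.000446 × 500) = 0.80011
Series (A and B): 0.93007 × 0.77997 = 0.72543
Series (C and D): 0.79018 × 0.80011 = 0.63223
Parallel ([0.72543] and [0.63223]): 1 − (1 − 0.72543)(1 − 0.63223) = 0.899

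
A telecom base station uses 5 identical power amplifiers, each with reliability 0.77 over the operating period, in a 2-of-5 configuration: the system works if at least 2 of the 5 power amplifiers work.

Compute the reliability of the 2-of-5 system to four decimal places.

R = Σ_{i=2}^{5} C(5,i) p^i (1−p)^{5−i} with p = 0.77
C(5,2)·0.77^2·0.23^3 = 0.072138
C(5,3)·0.77^3·0.23^2 = 0.241506
C(5,4)·0.77^4·0.23^1 = 0.404260
C(5,5)·0.77^5·0.23^0 = 0.270678
Sum = 0.9886

0.9886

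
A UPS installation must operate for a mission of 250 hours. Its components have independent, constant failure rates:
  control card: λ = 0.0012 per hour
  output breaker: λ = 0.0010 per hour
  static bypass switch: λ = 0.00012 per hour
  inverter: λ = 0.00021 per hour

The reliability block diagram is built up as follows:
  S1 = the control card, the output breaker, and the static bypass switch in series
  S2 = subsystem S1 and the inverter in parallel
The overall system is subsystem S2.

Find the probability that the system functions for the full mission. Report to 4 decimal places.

R(control card) = exp(−0.0012 × 250) = 0.740818
R(output breaker) = exp(−0.0010 × 250) = 0.778801
R(static bypass switch) = exp(−0.00012 × 250) = 0.970446
R(inverter) = exp(−0.00021 × 250) = 0.948854
Series (control card, output breaker, and static bypass switch): 0.740818 × 0.778801 × 0.970446 = 0.559899
Parallel ([0.559899] and inverter): 1 − (1 − 0.559899)(1 − 0.948854) = 0.9775

0.9775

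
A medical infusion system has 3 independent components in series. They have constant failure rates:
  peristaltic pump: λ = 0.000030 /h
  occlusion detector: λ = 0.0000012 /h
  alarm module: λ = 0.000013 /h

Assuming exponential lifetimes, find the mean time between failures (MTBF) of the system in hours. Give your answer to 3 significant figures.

22600

Series of exponential components: λ_sys = Σ λ_i
λ_sys = 0.000030 + 0.0000012 + 0.000013 = 4.4200e-05 /h
MTBF = 1 / λ_sys = 22600 h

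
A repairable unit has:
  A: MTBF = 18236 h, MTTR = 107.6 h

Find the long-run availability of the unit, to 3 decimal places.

0.994

A(A) = MTBF/(MTBF+MTTR) = 18236/(18236+107.6) = 0.994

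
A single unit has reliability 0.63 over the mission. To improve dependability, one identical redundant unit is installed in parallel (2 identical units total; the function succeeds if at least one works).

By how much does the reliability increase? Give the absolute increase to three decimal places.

R_before = 0.63
R_after = 1 − (1 − 0.63)^2 = 0.863
ΔR = 0.863 − 0.63 = 0.233

0.233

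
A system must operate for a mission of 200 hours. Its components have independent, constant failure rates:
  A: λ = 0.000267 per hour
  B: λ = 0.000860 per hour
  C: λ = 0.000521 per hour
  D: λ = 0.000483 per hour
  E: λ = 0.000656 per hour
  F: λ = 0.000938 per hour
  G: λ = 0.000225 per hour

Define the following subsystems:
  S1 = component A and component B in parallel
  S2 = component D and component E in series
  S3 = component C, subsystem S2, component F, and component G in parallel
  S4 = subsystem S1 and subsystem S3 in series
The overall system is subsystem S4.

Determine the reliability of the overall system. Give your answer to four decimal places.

R(A) = exp(−0.000267 × 200) = 0.948001
R(B) = exp(−0.000860 × 200) = 0.841979
R(C) = exp(−0.000521 × 200) = 0.901045
R(D) = exp(−0.000483 × 200) = 0.907919
R(E) = exp(−0.000656 × 200) = 0.877042
R(F) = exp(−0.000938 × 200) = 0.828946
R(G) = exp(−0.000225 × 200) = 0.955997
Parallel (A and B): 1 − (1 − 0.948001)(1 − 0.841979) = 0.991783
Series (D and E): 0.907919 × 0.877042 = 0.796283
Parallel (C, [0.796283], F, and G): 1 − (1 − 0.901045)(1 − 0.796283)(1 − 0.828946)(1 − 0.955997) = 0.999848
Series ([0.991783] and [0.999848]): 0.991783 × 0.999848 = 0.9916

0.9916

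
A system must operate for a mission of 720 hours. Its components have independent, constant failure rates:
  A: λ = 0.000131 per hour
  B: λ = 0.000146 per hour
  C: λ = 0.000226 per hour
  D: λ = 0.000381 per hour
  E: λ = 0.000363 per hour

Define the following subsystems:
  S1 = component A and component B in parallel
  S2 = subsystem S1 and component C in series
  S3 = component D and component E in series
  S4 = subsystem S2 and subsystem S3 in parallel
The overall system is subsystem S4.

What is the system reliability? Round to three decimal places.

R(A) = exp(−0.000131 × 720) = 0.90999
R(B) = exp(−0.000146 × 720) = 0.90022
R(C) = exp(−0.000226 × 720) = 0.84983
R(D) = exp(−0.000381 × 720) = 0.76009
R(E) = exp(−0.000363 × 720) = 0.77000
Parallel (A and B): 1 − (1 − 0.90999)(1 − 0.90022) = 0.99102
Series ([0.99102] and C): 0.99102 × 0.84983 = 0.84220
Series (D and E): 0.76009 × 0.77000 = 0.58527
Parallel ([0.84220] and [0.58527]): 1 − (1 − 0.84220)(1 − 0.58527) = 0.935

0.935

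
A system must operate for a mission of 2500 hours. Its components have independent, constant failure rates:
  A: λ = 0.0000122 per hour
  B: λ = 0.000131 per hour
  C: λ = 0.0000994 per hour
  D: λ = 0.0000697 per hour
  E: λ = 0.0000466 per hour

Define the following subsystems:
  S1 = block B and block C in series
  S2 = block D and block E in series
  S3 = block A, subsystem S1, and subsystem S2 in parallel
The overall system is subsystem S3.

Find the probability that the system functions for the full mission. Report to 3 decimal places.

R(A) = exp(−0.0000122 × 2500) = 0.96996
R(B) = exp(−0.000131 × 2500) = 0.72072
R(C) = exp(−0.0000994 × 2500) = 0.77997
R(D) = exp(−0.0000697 × 2500) = 0.84009
R(E) = exp(−0.0000466 × 2500) = 0.89003
Series (B and C): 0.72072 × 0.77997 = 0.56214
Series (D and E): 0.84009 × 0.89003 = 0.74771
Parallel (A, [0.56214], and [0.74771]): 1 − (1 − 0.96996)(1 − 0.56214)(1 − 0.74771) = 0.997

0.997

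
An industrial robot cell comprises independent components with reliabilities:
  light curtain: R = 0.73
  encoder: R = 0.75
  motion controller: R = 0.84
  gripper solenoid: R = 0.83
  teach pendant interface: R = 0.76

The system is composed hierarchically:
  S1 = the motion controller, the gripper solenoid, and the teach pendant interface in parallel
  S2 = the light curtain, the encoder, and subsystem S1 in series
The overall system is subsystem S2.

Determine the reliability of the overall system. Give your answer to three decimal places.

0.544

Parallel (motion controller, gripper solenoid, and teach pendant interface): 1 − (1 − 0.84000)(1 − 0.83000)(1 − 0.76000) = 0.99347
Series (light curtain, encoder, and [0.99347]): 0.73000 × 0.75000 × 0.99347 = 0.544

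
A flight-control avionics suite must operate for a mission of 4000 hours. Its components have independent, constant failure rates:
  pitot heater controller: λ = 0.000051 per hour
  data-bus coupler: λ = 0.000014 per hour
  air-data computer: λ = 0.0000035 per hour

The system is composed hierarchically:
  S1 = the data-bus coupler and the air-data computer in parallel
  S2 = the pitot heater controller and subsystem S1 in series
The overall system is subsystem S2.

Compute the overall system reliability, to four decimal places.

0.8148

R(pitot heater controller) = exp(−0.000051 × 4000) = 0.815462
R(data-bus coupler) = exp(−0.000014 × 4000) = 0.945539
R(air-data computer) = exp(−0.0000035 × 4000) = 0.986098
Parallel (data-bus coupler and air-data computer): 1 − (1 − 0.945539)(1 − 0.986098) = 0.999243
Series (pitot heater controller and [0.999243]): 0.815462 × 0.999243 = 0.8148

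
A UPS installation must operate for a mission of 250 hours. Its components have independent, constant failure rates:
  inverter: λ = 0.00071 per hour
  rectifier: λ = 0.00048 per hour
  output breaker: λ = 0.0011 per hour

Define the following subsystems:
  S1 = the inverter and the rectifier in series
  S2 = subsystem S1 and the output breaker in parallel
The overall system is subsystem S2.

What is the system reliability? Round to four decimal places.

0.9381

R(inverter) = exp(−0.00071 × 250) = 0.837361
R(rectifier) = exp(−0.00048 × 250) = 0.886920
R(output breaker) = exp(−0.0011 × 250) = 0.759572
Series (inverter and rectifier): 0.837361 × 0.886920 = 0.742672
Parallel ([0.742672] and output breaker): 1 − (1 − 0.742672)(1 − 0.759572) = 0.9381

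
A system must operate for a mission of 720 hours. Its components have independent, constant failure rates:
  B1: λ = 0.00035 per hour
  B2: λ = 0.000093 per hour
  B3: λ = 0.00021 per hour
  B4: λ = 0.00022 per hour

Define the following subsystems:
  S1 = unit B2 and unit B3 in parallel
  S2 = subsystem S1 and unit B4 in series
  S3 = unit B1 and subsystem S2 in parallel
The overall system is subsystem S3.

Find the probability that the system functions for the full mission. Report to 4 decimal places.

R(B1) = exp(−0.00035 × 720) = 0.777245
R(B2) = exp(−0.000093 × 720) = 0.935233
R(B3) = exp(−0.00021 × 720) = 0.859676
R(B4) = exp(−0.00022 × 720) = 0.853508
Parallel (B2 and B3): 1 − (1 − 0.935233)(1 − 0.859676) = 0.990912
Series ([0.990912] and B4): 0.990912 × 0.853508 = 0.845751
Parallel (B1 and [0.845751]): 1 − (1 − 0.777245)(1 − 0.845751) = 0.9656

0.9656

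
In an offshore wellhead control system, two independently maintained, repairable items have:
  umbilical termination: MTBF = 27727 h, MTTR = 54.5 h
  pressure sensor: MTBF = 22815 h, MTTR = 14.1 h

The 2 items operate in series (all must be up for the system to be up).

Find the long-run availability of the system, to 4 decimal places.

A(umbilical termination) = MTBF/(MTBF+MTTR) = 27727/(27727+54.5) = 0.998038
A(pressure sensor) = MTBF/(MTBF+MTTR) = 22815/(22815+14.1) = 0.999382
Series availability: 0.998038 × 0.999382 = 0.9974

0.9974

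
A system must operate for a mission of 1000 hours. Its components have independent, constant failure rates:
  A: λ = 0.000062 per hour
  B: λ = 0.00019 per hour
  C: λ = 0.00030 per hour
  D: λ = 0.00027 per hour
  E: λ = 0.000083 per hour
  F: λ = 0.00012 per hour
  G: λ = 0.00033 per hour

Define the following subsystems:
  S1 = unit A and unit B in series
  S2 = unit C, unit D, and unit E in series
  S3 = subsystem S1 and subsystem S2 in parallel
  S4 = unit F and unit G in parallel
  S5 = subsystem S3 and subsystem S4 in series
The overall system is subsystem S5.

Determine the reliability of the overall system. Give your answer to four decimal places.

0.8648

R(A) = exp(−0.000062 × 1000) = 0.939883
R(B) = exp(−0.00019 × 1000) = 0.826959
R(C) = exp(−0.00030 × 1000) = 0.740818
R(D) = exp(−0.00027 × 1000) = 0.763379
R(E) = exp(−0.000083 × 1000) = 0.920351
R(F) = exp(−0.00012 × 1000) = 0.886920
R(G) = exp(−0.00033 × 1000) = 0.718924
Series (A and B): 0.939883 × 0.826959 = 0.777245
Series (C, D, and E): 0.740818 × 0.763379 × 0.920351 = 0.520481
Parallel ([0.777245] and [0.520481]): 1 − (1 − 0.777245)(1 − 0.520481) = 0.893185
Parallel (F and G): 1 − (1 − 0.886920)(1 − 0.718924) = 0.968216
Series ([0.893185] and [0.968216]): 0.893185 × 0.968216 = 0.8648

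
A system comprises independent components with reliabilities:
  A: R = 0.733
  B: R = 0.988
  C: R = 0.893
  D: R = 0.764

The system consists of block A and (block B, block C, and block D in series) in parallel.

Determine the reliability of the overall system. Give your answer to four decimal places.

Series (B, C, and D): 0.988000 × 0.893000 × 0.764000 = 0.674065
Parallel (A and [0.674065]): 1 − (1 − 0.733000)(1 − 0.674065) = 0.9130

0.9130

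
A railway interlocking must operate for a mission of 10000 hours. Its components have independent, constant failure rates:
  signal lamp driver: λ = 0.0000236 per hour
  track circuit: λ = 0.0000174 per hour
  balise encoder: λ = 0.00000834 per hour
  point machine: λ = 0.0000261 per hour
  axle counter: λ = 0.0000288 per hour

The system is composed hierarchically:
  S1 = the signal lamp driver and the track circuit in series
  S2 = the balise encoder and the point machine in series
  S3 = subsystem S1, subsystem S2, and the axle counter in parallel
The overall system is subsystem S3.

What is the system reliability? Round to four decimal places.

0.9755

R(signal lamp driver) = exp(−0.0000236 × 10000) = 0.789781
R(track circuit) = exp(−0.0000174 × 10000) = 0.840297
R(balise encoder) = exp(−0.00000834 × 10000) = 0.919983
R(point machine) = exp(−0.0000261 × 10000) = 0.770281
R(axle counter) = exp(−0.0000288 × 10000) = 0.749762
Series (signal lamp driver and track circuit): 0.789781 × 0.840297 = 0.663651
Series (balise encoder and point machine): 0.919983 × 0.770281 = 0.708645
Parallel ([0.663651], [0.708645], and axle counter): 1 − (1 − 0.663651)(1 − 0.708645)(1 − 0.749762) = 0.9755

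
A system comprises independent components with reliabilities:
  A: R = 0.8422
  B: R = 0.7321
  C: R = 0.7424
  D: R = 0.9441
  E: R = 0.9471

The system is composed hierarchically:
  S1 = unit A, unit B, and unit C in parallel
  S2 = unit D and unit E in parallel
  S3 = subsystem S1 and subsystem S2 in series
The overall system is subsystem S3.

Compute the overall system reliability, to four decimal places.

Parallel (A, B, and C): 1 − (1 − 0.842200)(1 − 0.732100)(1 − 0.742400) = 0.989110
Parallel (D and E): 1 − (1 − 0.944100)(1 − 0.947100) = 0.997043
Series ([0.989110] and [0.997043]): 0.989110 × 0.997043 = 0.9862

0.9862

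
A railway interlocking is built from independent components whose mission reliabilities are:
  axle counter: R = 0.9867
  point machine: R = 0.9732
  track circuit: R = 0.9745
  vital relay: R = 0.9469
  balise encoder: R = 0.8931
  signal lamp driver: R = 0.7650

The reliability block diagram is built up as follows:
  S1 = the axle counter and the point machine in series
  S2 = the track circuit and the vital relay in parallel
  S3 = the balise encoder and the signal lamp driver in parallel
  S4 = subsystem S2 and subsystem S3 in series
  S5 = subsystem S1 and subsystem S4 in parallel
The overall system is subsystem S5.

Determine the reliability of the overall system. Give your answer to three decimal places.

0.999

Series (axle counter and point machine): 0.98670 × 0.97320 = 0.96026
Parallel (track circuit and vital relay): 1 − (1 − 0.97450)(1 − 0.94690) = 0.99865
Parallel (balise encoder and signal lamp driver): 1 − (1 − 0.89310)(1 − 0.76500) = 0.97488
Series ([0.99865] and [0.97488]): 0.99865 × 0.97488 = 0.97356
Parallel ([0.96026] and [0.97356]): 1 − (1 − 0.96026)(1 − 0.97356) = 0.999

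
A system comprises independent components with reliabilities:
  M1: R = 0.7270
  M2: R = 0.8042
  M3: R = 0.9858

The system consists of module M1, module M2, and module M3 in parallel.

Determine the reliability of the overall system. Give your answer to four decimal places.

0.9992

Parallel (M1, M2, and M3): 1 − (1 − 0.727000)(1 − 0.804200)(1 − 0.985800) = 0.9992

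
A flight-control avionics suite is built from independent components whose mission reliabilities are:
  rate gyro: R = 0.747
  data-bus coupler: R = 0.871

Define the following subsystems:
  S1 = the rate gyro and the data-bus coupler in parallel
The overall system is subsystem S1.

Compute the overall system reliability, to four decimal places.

0.9674

Parallel (rate gyro and data-bus coupler): 1 − (1 − 0.747000)(1 − 0.871000) = 0.9674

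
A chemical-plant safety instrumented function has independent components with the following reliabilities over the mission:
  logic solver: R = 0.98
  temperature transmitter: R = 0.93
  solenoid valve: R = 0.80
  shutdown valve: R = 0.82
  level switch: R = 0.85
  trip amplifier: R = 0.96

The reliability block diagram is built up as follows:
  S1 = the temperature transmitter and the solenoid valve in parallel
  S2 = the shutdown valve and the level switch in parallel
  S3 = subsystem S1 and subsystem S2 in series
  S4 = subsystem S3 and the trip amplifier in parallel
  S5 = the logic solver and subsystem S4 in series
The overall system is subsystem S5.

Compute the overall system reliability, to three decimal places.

Parallel (temperature transmitter and solenoid valve): 1 − (1 − 0.93000)(1 − 0.80000) = 0.98600
Parallel (shutdown valve and level switch): 1 − (1 − 0.82000)(1 − 0.85000) = 0.97300
Series ([0.98600] and [0.97300]): 0.98600 × 0.97300 = 0.95938
Parallel ([0.95938] and trip amplifier): 1 − (1 − 0.95938)(1 − 0.96000) = 0.99838
Series (logic solver and [0.99838]): 0.98000 × 0.99838 = 0.978

0.978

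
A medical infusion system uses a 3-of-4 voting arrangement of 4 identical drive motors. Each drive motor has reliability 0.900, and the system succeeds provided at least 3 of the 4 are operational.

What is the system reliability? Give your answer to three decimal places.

0.948

R = Σ_{i=3}^{4} C(4,i) p^i (1−p)^{4−i} with p = 0.900
C(4,3)·0.900^3·0.100^1 = 0.29160
C(4,4)·0.900^4·0.100^0 = 0.65610
Sum = 0.948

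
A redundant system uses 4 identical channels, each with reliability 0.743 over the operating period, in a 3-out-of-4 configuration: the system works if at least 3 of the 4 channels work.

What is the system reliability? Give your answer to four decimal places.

R = Σ_{i=3}^{4} C(4,i) p^i (1−p)^{4−i} with p = 0.743
C(4,3)·0.743^3·0.257^1 = 0.421657
C(4,4)·0.743^4·0.257^0 = 0.304758
Sum = 0.7264

0.7264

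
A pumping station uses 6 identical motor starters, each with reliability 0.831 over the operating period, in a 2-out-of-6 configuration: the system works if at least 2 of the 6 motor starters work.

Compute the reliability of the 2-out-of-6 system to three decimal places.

0.999

R = Σ_{i=2}^{6} C(6,i) p^i (1−p)^{6−i} with p = 0.831
C(6,2)·0.831^2·0.169^4 = 0.00845
C(6,3)·0.831^3·0.169^3 = 0.05540
C(6,4)·0.831^4·0.169^2 = 0.20430
C(6,5)·0.831^5·0.169^1 = 0.40183
C(6,6)·0.831^6·0.169^0 = 0.32931
Sum = 0.999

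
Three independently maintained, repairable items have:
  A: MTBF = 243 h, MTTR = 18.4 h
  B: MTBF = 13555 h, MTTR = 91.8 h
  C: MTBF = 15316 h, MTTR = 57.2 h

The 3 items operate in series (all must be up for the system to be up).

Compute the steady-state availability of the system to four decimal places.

0.9199

A(A) = MTBF/(MTBF+MTTR) = 243/(243+18.4) = 0.929610
A(B) = MTBF/(MTBF+MTTR) = 13555/(13555+91.8) = 0.993273
A(C) = MTBF/(MTBF+MTTR) = 15316/(15316+57.2) = 0.996279
Series availability: 0.929610 × 0.993273 × 0.996279 = 0.9199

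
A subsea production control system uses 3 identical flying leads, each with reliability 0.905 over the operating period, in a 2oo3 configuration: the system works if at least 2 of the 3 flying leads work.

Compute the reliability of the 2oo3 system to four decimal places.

R = Σ_{i=2}^{3} C(3,i) p^i (1−p)^{3−i} with p = 0.905
C(3,2)·0.905^2·0.095^1 = 0.233422
C(3,3)·0.905^3·0.095^0 = 0.741218
Sum = 0.9746

0.9746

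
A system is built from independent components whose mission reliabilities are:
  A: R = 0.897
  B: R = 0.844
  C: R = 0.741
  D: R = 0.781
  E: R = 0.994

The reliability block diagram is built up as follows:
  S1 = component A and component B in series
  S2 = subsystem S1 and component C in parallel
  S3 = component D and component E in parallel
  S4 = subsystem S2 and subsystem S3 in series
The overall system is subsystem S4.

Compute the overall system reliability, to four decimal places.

Series (A and B): 0.897000 × 0.844000 = 0.757068
Parallel ([0.757068] and C): 1 − (1 − 0.757068)(1 − 0.741000) = 0.937081
Parallel (D and E): 1 − (1 − 0.781000)(1 − 0.994000) = 0.998686
Series ([0.937081] and [0.998686]): 0.937081 × 0.998686 = 0.9358

0.9358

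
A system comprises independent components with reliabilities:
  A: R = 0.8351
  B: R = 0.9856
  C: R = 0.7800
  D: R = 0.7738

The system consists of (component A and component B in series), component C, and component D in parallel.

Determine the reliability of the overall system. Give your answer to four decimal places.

Series (A and B): 0.835100 × 0.985600 = 0.823075
Parallel ([0.823075], C, and D): 1 − (1 − 0.823075)(1 − 0.780000)(1 − 0.773800) = 0.9912

0.9912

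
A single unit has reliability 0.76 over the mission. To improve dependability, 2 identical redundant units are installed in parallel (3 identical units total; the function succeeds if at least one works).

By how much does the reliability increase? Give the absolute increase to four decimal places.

0.2262

R_before = 0.76
R_after = 1 − (1 − 0.76)^3 = 0.9862
ΔR = 0.9862 − 0.76 = 0.2262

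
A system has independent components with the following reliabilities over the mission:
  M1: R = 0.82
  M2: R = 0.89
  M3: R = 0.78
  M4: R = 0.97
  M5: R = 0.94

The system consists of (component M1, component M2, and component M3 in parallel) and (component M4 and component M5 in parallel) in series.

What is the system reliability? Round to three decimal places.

Parallel (M1, M2, and M3): 1 − (1 − 0.82000)(1 − 0.89000)(1 − 0.78000) = 0.99564
Parallel (M4 and M5): 1 − (1 − 0.97000)(1 − 0.94000) = 0.99820
Series ([0.99564] and [0.99820]): 0.99564 × 0.99820 = 0.994

0.994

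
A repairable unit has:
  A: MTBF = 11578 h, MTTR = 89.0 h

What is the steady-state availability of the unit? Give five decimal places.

0.99237

A(A) = MTBF/(MTBF+MTTR) = 11578/(11578+89.0) = 0.99237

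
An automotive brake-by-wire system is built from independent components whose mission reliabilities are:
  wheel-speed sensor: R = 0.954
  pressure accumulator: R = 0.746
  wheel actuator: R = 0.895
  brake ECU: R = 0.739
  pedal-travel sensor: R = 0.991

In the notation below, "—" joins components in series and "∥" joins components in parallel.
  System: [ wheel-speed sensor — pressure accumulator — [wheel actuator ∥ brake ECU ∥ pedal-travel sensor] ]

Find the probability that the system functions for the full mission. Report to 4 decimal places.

0.7115

Parallel (wheel actuator, brake ECU, and pedal-travel sensor): 1 − (1 − 0.895000)(1 − 0.739000)(1 − 0.991000) = 0.999753
Series (wheel-speed sensor, pressure accumulator, and [0.999753]): 0.954000 × 0.746000 × 0.999753 = 0.7115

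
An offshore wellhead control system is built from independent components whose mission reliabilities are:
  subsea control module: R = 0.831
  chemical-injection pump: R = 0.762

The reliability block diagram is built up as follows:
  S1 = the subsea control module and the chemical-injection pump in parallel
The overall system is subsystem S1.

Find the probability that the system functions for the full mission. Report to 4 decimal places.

Parallel (subsea control module and chemical-injection pump): 1 − (1 − 0.831000)(1 − 0.762000) = 0.9598

0.9598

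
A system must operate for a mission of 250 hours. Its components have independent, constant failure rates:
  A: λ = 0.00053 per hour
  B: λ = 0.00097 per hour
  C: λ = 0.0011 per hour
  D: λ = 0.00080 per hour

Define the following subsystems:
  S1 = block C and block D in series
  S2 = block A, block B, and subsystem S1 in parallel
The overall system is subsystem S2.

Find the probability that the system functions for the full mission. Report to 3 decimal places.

R(A) = exp(−0.00053 × 250) = 0.87590
R(B) = exp(−0.00097 × 250) = 0.78466
R(C) = exp(−0.0011 × 250) = 0.75957
R(D) = exp(−0.00080 × 250) = 0.81873
Series (C and D): 0.75957 × 0.81873 = 0.62188
Parallel (A, B, and [0.62188]): 1 − (1 − 0.87590)(1 − 0.78466)(1 − 0.62188) = 0.990

0.990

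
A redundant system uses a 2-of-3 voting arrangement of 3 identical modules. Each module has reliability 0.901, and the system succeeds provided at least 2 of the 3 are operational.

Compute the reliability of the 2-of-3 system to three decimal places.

0.973

R = Σ_{i=2}^{3} C(3,i) p^i (1−p)^{3−i} with p = 0.901
C(3,2)·0.901^2·0.099^1 = 0.24110
C(3,3)·0.901^3·0.099^0 = 0.73143
Sum = 0.973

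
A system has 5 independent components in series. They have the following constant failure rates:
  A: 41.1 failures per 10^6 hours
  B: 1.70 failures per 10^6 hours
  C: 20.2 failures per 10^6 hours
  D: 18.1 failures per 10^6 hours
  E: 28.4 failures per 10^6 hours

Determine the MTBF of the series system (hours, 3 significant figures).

9130

Series of exponential components: λ_sys = Σ λ_i
λ_sys = 0.0000411 + 0.00000170 + 0.0000202 + 0.0000181 + 0.0000284 = 1.0950e-04 /h
MTBF = 1 / λ_sys = 9130 h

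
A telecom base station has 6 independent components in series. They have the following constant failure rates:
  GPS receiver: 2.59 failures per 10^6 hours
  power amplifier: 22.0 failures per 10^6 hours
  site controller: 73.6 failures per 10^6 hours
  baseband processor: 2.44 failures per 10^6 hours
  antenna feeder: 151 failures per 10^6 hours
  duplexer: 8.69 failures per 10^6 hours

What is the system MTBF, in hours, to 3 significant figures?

Series of exponential components: λ_sys = Σ λ_i
λ_sys = 0.00000259 + 0.0000220 + 0.0000736 + 0.00000244 + 0.000151 + 0.00000869 = 2.6032e-04 /h
MTBF = 1 / λ_sys = 3840 h

3840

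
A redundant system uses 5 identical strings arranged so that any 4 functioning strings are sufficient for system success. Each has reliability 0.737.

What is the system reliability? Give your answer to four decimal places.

R = Σ_{i=4}^{5} C(5,i) p^i (1−p)^{5−i} with p = 0.737
C(5,4)·0.737^4·0.263^1 = 0.387968
C(5,5)·0.737^5·0.263^0 = 0.217439
Sum = 0.6054

0.6054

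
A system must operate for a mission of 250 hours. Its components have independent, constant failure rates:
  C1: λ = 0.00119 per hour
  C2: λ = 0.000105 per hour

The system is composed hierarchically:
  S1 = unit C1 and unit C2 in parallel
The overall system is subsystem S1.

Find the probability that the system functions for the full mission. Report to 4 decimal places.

0.9933

R(C1) = exp(−0.00119 × 250) = 0.742673
R(C2) = exp(−0.000105 × 250) = 0.974092
Parallel (C1 and C2): 1 − (1 − 0.742673)(1 − 0.974092) = 0.9933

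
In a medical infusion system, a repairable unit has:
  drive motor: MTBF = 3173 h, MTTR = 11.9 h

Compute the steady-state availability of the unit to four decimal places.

0.9963

A(drive motor) = MTBF/(MTBF+MTTR) = 3173/(3173+11.9) = 0.9963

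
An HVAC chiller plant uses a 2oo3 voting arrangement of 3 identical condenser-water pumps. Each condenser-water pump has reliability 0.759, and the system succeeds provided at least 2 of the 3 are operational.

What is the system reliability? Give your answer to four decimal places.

R = Σ_{i=2}^{3} C(3,i) p^i (1−p)^{3−i} with p = 0.759
C(3,2)·0.759^2·0.241^1 = 0.416507
C(3,3)·0.759^3·0.241^0 = 0.437245
Sum = 0.8538

0.8538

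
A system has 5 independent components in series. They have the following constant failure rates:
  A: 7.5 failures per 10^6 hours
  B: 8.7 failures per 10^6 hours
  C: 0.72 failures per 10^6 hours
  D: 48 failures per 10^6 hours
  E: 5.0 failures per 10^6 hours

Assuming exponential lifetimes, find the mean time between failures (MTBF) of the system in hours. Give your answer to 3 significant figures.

Series of exponential components: λ_sys = Σ λ_i
λ_sys = 0.0000075 + 0.0000087 + 0.00000072 + 0.000048 + 0.0000050 = 6.9920e-05 /h
MTBF = 1 / λ_sys = 14300 h

14300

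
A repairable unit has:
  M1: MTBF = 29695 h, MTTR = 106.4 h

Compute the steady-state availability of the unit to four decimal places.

A(M1) = MTBF/(MTBF+MTTR) = 29695/(29695+106.4) = 0.9964

0.9964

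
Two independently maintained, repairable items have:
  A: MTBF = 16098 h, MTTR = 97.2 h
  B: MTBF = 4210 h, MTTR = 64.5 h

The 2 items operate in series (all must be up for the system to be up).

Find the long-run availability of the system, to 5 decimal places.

A(A) = MTBF/(MTBF+MTTR) = 16098/(16098+97.2) = 0.993998
A(B) = MTBF/(MTBF+MTTR) = 4210/(4210+64.5) = 0.984911
Series availability: 0.993998 × 0.984911 = 0.97900

0.97900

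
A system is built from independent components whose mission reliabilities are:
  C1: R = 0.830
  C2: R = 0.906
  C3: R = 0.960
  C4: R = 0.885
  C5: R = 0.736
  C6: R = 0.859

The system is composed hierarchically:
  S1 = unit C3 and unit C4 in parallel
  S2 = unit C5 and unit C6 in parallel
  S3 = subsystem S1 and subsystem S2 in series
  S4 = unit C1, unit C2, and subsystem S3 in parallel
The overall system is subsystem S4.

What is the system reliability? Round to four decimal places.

0.9993

Parallel (C3 and C4): 1 − (1 − 0.960000)(1 − 0.885000) = 0.995400
Parallel (C5 and C6): 1 − (1 − 0.736000)(1 − 0.859000) = 0.962776
Series ([0.995400] and [0.962776]): 0.995400 × 0.962776 = 0.958347
Parallel (C1, C2, and [0.958347]): 1 − (1 − 0.830000)(1 − 0.906000)(1 − 0.958347) = 0.9993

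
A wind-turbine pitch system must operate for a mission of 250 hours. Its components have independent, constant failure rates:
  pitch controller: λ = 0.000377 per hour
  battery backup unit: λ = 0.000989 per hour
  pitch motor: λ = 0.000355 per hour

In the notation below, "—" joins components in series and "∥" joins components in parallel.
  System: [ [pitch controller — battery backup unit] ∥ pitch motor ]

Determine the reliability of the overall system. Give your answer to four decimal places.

R(pitch controller) = exp(−0.000377 × 250) = 0.910055
R(battery backup unit) = exp(−0.000989 × 250) = 0.780945
R(pitch motor) = exp(−0.000355 × 250) = 0.915074
Series (pitch controller and battery backup unit): 0.910055 × 0.780945 = 0.710703
Parallel ([0.710703] and pitch motor): 1 − (1 − 0.710703)(1 − 0.915074) = 0.9754

0.9754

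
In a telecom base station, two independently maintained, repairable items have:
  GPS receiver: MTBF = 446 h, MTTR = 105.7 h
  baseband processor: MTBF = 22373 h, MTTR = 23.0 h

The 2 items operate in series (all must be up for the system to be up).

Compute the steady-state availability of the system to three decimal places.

A(GPS receiver) = MTBF/(MTBF+MTTR) = 446/(446+105.7) = 0.808410
A(baseband processor) = MTBF/(MTBF+MTTR) = 22373/(22373+23.0) = 0.998973
Series availability: 0.808410 × 0.998973 = 0.808

0.808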